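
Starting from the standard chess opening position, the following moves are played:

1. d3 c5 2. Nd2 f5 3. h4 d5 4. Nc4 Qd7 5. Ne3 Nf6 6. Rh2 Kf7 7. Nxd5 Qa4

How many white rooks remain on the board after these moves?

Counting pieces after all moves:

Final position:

  a b c d e f g h
  ─────────────────
8│♜ ♞ ♝ · · ♝ · ♜│8
7│♟ ♟ · · ♟ ♚ ♟ ♟│7
6│· · · · · ♞ · ·│6
5│· · ♟ ♘ · ♟ · ·│5
4│♛ · · · · · · ♙│4
3│· · · ♙ · · · ·│3
2│♙ ♙ ♙ · ♙ ♙ ♙ ♖│2
1│♖ · ♗ ♕ ♔ ♗ ♘ ·│1
  ─────────────────
  a b c d e f g h


2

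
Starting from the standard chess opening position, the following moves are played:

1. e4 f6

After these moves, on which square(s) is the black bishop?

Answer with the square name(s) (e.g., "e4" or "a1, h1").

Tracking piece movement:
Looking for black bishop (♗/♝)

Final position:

  a b c d e f g h
  ─────────────────
8│♜ ♞ ♝ ♛ ♚ ♝ ♞ ♜│8
7│♟ ♟ ♟ ♟ ♟ · ♟ ♟│7
6│· · · · · ♟ · ·│6
5│· · · · · · · ·│5
4│· · · · ♙ · · ·│4
3│· · · · · · · ·│3
2│♙ ♙ ♙ ♙ · ♙ ♙ ♙│2
1│♖ ♘ ♗ ♕ ♔ ♗ ♘ ♖│1
  ─────────────────
  a b c d e f g h


c8, f8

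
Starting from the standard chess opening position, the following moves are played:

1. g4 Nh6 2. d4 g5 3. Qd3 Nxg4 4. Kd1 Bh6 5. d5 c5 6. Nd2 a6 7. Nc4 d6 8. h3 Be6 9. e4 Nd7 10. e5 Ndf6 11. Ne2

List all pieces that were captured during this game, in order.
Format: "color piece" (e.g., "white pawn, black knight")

Tracking captures:
  Nxg4: captured white pawn

white pawn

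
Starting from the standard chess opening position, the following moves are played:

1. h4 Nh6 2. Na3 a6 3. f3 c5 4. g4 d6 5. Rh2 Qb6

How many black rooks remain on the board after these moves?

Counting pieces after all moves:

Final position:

  a b c d e f g h
  ─────────────────
8│♜ ♞ ♝ · ♚ ♝ · ♜│8
7│· ♟ · · ♟ ♟ ♟ ♟│7
6│♟ ♛ · ♟ · · · ♞│6
5│· · ♟ · · · · ·│5
4│· · · · · · ♙ ♙│4
3│♘ · · · · ♙ · ·│3
2│♙ ♙ ♙ ♙ ♙ · · ♖│2
1│♖ · ♗ ♕ ♔ ♗ ♘ ·│1
  ─────────────────
  a b c d e f g h


2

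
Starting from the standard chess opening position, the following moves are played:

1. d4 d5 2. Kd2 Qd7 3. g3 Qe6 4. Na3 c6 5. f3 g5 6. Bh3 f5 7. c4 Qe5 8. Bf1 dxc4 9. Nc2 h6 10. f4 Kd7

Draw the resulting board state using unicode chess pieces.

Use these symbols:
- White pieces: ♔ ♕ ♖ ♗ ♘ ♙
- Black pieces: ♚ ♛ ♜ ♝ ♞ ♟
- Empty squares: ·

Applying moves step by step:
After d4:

♜ ♞ ♝ ♛ ♚ ♝ ♞ ♜
♟ ♟ ♟ ♟ ♟ ♟ ♟ ♟
· · · · · · · ·
· · · · · · · ·
· · · ♙ · · · ·
· · · · · · · ·
♙ ♙ ♙ · ♙ ♙ ♙ ♙
♖ ♘ ♗ ♕ ♔ ♗ ♘ ♖


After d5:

♜ ♞ ♝ ♛ ♚ ♝ ♞ ♜
♟ ♟ ♟ · ♟ ♟ ♟ ♟
· · · · · · · ·
· · · ♟ · · · ·
· · · ♙ · · · ·
· · · · · · · ·
♙ ♙ ♙ · ♙ ♙ ♙ ♙
♖ ♘ ♗ ♕ ♔ ♗ ♘ ♖


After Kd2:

♜ ♞ ♝ ♛ ♚ ♝ ♞ ♜
♟ ♟ ♟ · ♟ ♟ ♟ ♟
· · · · · · · ·
· · · ♟ · · · ·
· · · ♙ · · · ·
· · · · · · · ·
♙ ♙ ♙ ♔ ♙ ♙ ♙ ♙
♖ ♘ ♗ ♕ · ♗ ♘ ♖


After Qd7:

♜ ♞ ♝ · ♚ ♝ ♞ ♜
♟ ♟ ♟ ♛ ♟ ♟ ♟ ♟
· · · · · · · ·
· · · ♟ · · · ·
· · · ♙ · · · ·
· · · · · · · ·
♙ ♙ ♙ ♔ ♙ ♙ ♙ ♙
♖ ♘ ♗ ♕ · ♗ ♘ ♖


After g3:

♜ ♞ ♝ · ♚ ♝ ♞ ♜
♟ ♟ ♟ ♛ ♟ ♟ ♟ ♟
· · · · · · · ·
· · · ♟ · · · ·
· · · ♙ · · · ·
· · · · · · ♙ ·
♙ ♙ ♙ ♔ ♙ ♙ · ♙
♖ ♘ ♗ ♕ · ♗ ♘ ♖


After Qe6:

♜ ♞ ♝ · ♚ ♝ ♞ ♜
♟ ♟ ♟ · ♟ ♟ ♟ ♟
· · · · ♛ · · ·
· · · ♟ · · · ·
· · · ♙ · · · ·
· · · · · · ♙ ·
♙ ♙ ♙ ♔ ♙ ♙ · ♙
♖ ♘ ♗ ♕ · ♗ ♘ ♖


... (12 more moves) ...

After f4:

♜ ♞ ♝ · ♚ ♝ ♞ ♜
♟ ♟ · · ♟ · · ·
· · ♟ · · · · ♟
· · · · ♛ ♟ ♟ ·
· · ♟ ♙ · ♙ · ·
· · · · · · ♙ ·
♙ ♙ ♘ ♔ ♙ · · ♙
♖ · ♗ ♕ · ♗ ♘ ♖


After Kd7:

♜ ♞ ♝ · · ♝ ♞ ♜
♟ ♟ · ♚ ♟ · · ·
· · ♟ · · · · ♟
· · · · ♛ ♟ ♟ ·
· · ♟ ♙ · ♙ · ·
· · · · · · ♙ ·
♙ ♙ ♘ ♔ ♙ · · ♙
♖ · ♗ ♕ · ♗ ♘ ♖



  a b c d e f g h
  ─────────────────
8│♜ ♞ ♝ · · ♝ ♞ ♜│8
7│♟ ♟ · ♚ ♟ · · ·│7
6│· · ♟ · · · · ♟│6
5│· · · · ♛ ♟ ♟ ·│5
4│· · ♟ ♙ · ♙ · ·│4
3│· · · · · · ♙ ·│3
2│♙ ♙ ♘ ♔ ♙ · · ♙│2
1│♖ · ♗ ♕ · ♗ ♘ ♖│1
  ─────────────────
  a b c d e f g h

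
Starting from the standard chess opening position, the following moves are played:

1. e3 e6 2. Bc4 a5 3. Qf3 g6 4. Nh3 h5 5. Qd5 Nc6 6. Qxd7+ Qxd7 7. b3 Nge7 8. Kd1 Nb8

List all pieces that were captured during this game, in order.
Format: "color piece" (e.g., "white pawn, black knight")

Tracking captures:
  Qxd7+: captured black pawn
  Qxd7: captured white queen

black pawn, white queen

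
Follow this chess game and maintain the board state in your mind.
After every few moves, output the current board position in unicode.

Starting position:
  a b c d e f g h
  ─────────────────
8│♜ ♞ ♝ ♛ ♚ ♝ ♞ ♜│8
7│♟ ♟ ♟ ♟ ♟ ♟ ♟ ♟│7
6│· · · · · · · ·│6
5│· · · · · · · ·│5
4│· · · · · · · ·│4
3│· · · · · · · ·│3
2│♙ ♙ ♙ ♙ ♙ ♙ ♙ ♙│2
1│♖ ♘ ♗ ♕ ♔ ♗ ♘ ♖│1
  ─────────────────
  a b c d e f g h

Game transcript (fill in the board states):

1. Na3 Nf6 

  a b c d e f g h
  ─────────────────
8│♜ ♞ ♝ ♛ ♚ ♝ · ♜│8
7│♟ ♟ ♟ ♟ ♟ ♟ ♟ ♟│7
6│· · · · · ♞ · ·│6
5│· · · · · · · ·│5
4│· · · · · · · ·│4
3│♘ · · · · · · ·│3
2│♙ ♙ ♙ ♙ ♙ ♙ ♙ ♙│2
1│♖ · ♗ ♕ ♔ ♗ ♘ ♖│1
  ─────────────────
  a b c d e f g h

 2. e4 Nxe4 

  a b c d e f g h
  ─────────────────
8│♜ ♞ ♝ ♛ ♚ ♝ · ♜│8
7│♟ ♟ ♟ ♟ ♟ ♟ ♟ ♟│7
6│· · · · · · · ·│6
5│· · · · · · · ·│5
4│· · · · ♞ · · ·│4
3│♘ · · · · · · ·│3
2│♙ ♙ ♙ ♙ · ♙ ♙ ♙│2
1│♖ · ♗ ♕ ♔ ♗ ♘ ♖│1
  ─────────────────
  a b c d e f g h

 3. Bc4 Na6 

  a b c d e f g h
  ─────────────────
8│♜ · ♝ ♛ ♚ ♝ · ♜│8
7│♟ ♟ ♟ ♟ ♟ ♟ ♟ ♟│7
6│♞ · · · · · · ·│6
5│· · · · · · · ·│5
4│· · ♗ · ♞ · · ·│4
3│♘ · · · · · · ·│3
2│♙ ♙ ♙ ♙ · ♙ ♙ ♙│2
1│♖ · ♗ ♕ ♔ · ♘ ♖│1
  ─────────────────
  a b c d e f g h

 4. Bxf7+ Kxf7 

  a b c d e f g h
  ─────────────────
8│♜ · ♝ ♛ · ♝ · ♜│8
7│♟ ♟ ♟ ♟ ♟ ♚ ♟ ♟│7
6│♞ · · · · · · ·│6
5│· · · · · · · ·│5
4│· · · · ♞ · · ·│4
3│♘ · · · · · · ·│3
2│♙ ♙ ♙ ♙ · ♙ ♙ ♙│2
1│♖ · ♗ ♕ ♔ · ♘ ♖│1
  ─────────────────
  a b c d e f g h

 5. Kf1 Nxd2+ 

  a b c d e f g h
  ─────────────────
8│♜ · ♝ ♛ · ♝ · ♜│8
7│♟ ♟ ♟ ♟ ♟ ♚ ♟ ♟│7
6│♞ · · · · · · ·│6
5│· · · · · · · ·│5
4│· · · · · · · ·│4
3│♘ · · · · · · ·│3
2│♙ ♙ ♙ ♞ · ♙ ♙ ♙│2
1│♖ · ♗ ♕ · ♔ ♘ ♖│1
  ─────────────────
  a b c d e f g h



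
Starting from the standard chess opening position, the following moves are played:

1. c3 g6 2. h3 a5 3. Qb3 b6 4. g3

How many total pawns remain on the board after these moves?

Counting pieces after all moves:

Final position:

  a b c d e f g h
  ─────────────────
8│♜ ♞ ♝ ♛ ♚ ♝ ♞ ♜│8
7│· · ♟ ♟ ♟ ♟ · ♟│7
6│· ♟ · · · · ♟ ·│6
5│♟ · · · · · · ·│5
4│· · · · · · · ·│4
3│· ♕ ♙ · · · ♙ ♙│3
2│♙ ♙ · ♙ ♙ ♙ · ·│2
1│♖ ♘ ♗ · ♔ ♗ ♘ ♖│1
  ─────────────────
  a b c d e f g h


16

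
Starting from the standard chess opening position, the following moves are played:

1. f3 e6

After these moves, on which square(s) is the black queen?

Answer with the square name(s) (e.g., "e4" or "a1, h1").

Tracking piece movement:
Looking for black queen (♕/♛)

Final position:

  a b c d e f g h
  ─────────────────
8│♜ ♞ ♝ ♛ ♚ ♝ ♞ ♜│8
7│♟ ♟ ♟ ♟ · ♟ ♟ ♟│7
6│· · · · ♟ · · ·│6
5│· · · · · · · ·│5
4│· · · · · · · ·│4
3│· · · · · ♙ · ·│3
2│♙ ♙ ♙ ♙ ♙ · ♙ ♙│2
1│♖ ♘ ♗ ♕ ♔ ♗ ♘ ♖│1
  ─────────────────
  a b c d e f g h


d8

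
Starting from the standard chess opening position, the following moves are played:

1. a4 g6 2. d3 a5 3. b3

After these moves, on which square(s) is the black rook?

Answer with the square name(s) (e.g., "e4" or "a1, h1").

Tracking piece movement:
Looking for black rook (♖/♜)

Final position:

  a b c d e f g h
  ─────────────────
8│♜ ♞ ♝ ♛ ♚ ♝ ♞ ♜│8
7│· ♟ ♟ ♟ ♟ ♟ · ♟│7
6│· · · · · · ♟ ·│6
5│♟ · · · · · · ·│5
4│♙ · · · · · · ·│4
3│· ♙ · ♙ · · · ·│3
2│· · ♙ · ♙ ♙ ♙ ♙│2
1│♖ ♘ ♗ ♕ ♔ ♗ ♘ ♖│1
  ─────────────────
  a b c d e f g h


a8, h8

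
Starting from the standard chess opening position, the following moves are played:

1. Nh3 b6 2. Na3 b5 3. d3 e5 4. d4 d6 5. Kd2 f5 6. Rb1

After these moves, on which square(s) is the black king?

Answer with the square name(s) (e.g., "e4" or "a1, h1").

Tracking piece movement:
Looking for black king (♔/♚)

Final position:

  a b c d e f g h
  ─────────────────
8│♜ ♞ ♝ ♛ ♚ ♝ ♞ ♜│8
7│♟ · ♟ · · · ♟ ♟│7
6│· · · ♟ · · · ·│6
5│· ♟ · · ♟ ♟ · ·│5
4│· · · ♙ · · · ·│4
3│♘ · · · · · · ♘│3
2│♙ ♙ ♙ ♔ ♙ ♙ ♙ ♙│2
1│· ♖ ♗ ♕ · ♗ · ♖│1
  ─────────────────
  a b c d e f g h


e8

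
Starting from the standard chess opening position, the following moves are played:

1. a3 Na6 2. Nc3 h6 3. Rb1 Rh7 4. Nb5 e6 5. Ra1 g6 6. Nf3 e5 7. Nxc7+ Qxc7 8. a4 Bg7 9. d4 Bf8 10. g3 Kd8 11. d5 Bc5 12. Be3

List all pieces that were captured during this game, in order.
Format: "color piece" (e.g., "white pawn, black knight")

Tracking captures:
  Nxc7+: captured black pawn
  Qxc7: captured white knight

black pawn, white knight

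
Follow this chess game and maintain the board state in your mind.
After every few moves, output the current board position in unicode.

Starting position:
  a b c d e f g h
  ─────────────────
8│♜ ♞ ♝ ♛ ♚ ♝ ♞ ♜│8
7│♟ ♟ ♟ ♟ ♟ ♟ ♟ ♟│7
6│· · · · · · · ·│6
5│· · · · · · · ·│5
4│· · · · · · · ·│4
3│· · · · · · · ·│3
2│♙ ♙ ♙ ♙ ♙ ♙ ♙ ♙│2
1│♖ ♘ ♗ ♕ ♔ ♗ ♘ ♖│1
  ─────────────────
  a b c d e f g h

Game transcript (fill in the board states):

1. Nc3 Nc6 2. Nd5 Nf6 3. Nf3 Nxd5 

  a b c d e f g h
  ─────────────────
8│♜ · ♝ ♛ ♚ ♝ · ♜│8
7│♟ ♟ ♟ ♟ ♟ ♟ ♟ ♟│7
6│· · ♞ · · · · ·│6
5│· · · ♞ · · · ·│5
4│· · · · · · · ·│4
3│· · · · · ♘ · ·│3
2│♙ ♙ ♙ ♙ ♙ ♙ ♙ ♙│2
1│♖ · ♗ ♕ ♔ ♗ · ♖│1
  ─────────────────
  a b c d e f g h

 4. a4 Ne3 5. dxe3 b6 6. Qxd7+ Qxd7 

  a b c d e f g h
  ─────────────────
8│♜ · ♝ · ♚ ♝ · ♜│8
7│♟ · ♟ ♛ ♟ ♟ ♟ ♟│7
6│· ♟ ♞ · · · · ·│6
5│· · · · · · · ·│5
4│♙ · · · · · · ·│4
3│· · · · ♙ ♘ · ·│3
2│· ♙ ♙ · ♙ ♙ ♙ ♙│2
1│♖ · ♗ · ♔ ♗ · ♖│1
  ─────────────────
  a b c d e f g h

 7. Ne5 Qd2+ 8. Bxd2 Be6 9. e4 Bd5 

  a b c d e f g h
  ─────────────────
8│♜ · · · ♚ ♝ · ♜│8
7│♟ · ♟ · ♟ ♟ ♟ ♟│7
6│· ♟ ♞ · · · · ·│6
5│· · · ♝ ♘ · · ·│5
4│♙ · · · ♙ · · ·│4
3│· · · · · · · ·│3
2│· ♙ ♙ ♗ ♙ ♙ ♙ ♙│2
1│♖ · · · ♔ ♗ · ♖│1
  ─────────────────
  a b c d e f g h

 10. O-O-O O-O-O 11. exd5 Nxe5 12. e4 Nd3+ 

  a b c d e f g h
  ─────────────────
8│· · ♚ ♜ · ♝ · ♜│8
7│♟ · ♟ · ♟ ♟ ♟ ♟│7
6│· ♟ · · · · · ·│6
5│· · · ♙ · · · ·│5
4│♙ · · · ♙ · · ·│4
3│· · · ♞ · · · ·│3
2│· ♙ ♙ ♗ · ♙ ♙ ♙│2
1│· · ♔ ♖ · ♗ · ♖│1
  ─────────────────
  a b c d e f g h

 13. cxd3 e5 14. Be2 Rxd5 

  a b c d e f g h
  ─────────────────
8│· · ♚ · · ♝ · ♜│8
7│♟ · ♟ · · ♟ ♟ ♟│7
6│· ♟ · · · · · ·│6
5│· · · ♜ ♟ · · ·│5
4│♙ · · · ♙ · · ·│4
3│· · · ♙ · · · ·│3
2│· ♙ · ♗ ♗ ♙ ♙ ♙│2
1│· · ♔ ♖ · · · ♖│1
  ─────────────────
  a b c d e f g h


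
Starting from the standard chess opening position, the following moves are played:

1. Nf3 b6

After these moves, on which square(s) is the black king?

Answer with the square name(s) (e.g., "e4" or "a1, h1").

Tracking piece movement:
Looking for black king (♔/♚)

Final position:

  a b c d e f g h
  ─────────────────
8│♜ ♞ ♝ ♛ ♚ ♝ ♞ ♜│8
7│♟ · ♟ ♟ ♟ ♟ ♟ ♟│7
6│· ♟ · · · · · ·│6
5│· · · · · · · ·│5
4│· · · · · · · ·│4
3│· · · · · ♘ · ·│3
2│♙ ♙ ♙ ♙ ♙ ♙ ♙ ♙│2
1│♖ ♘ ♗ ♕ ♔ ♗ · ♖│1
  ─────────────────
  a b c d e f g h


e8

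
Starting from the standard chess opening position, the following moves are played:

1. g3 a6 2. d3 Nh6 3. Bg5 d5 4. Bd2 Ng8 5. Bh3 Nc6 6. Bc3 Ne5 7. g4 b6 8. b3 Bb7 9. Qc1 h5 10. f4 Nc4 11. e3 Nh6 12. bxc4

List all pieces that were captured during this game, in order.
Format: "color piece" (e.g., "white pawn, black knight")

Tracking captures:
  bxc4: captured black knight

black knight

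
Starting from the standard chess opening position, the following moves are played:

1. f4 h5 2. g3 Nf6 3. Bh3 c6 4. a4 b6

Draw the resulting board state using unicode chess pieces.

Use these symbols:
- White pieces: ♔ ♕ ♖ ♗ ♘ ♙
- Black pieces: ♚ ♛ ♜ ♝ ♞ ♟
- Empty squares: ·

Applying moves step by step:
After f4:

♜ ♞ ♝ ♛ ♚ ♝ ♞ ♜
♟ ♟ ♟ ♟ ♟ ♟ ♟ ♟
· · · · · · · ·
· · · · · · · ·
· · · · · ♙ · ·
· · · · · · · ·
♙ ♙ ♙ ♙ ♙ · ♙ ♙
♖ ♘ ♗ ♕ ♔ ♗ ♘ ♖


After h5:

♜ ♞ ♝ ♛ ♚ ♝ ♞ ♜
♟ ♟ ♟ ♟ ♟ ♟ ♟ ·
· · · · · · · ·
· · · · · · · ♟
· · · · · ♙ · ·
· · · · · · · ·
♙ ♙ ♙ ♙ ♙ · ♙ ♙
♖ ♘ ♗ ♕ ♔ ♗ ♘ ♖


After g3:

♜ ♞ ♝ ♛ ♚ ♝ ♞ ♜
♟ ♟ ♟ ♟ ♟ ♟ ♟ ·
· · · · · · · ·
· · · · · · · ♟
· · · · · ♙ · ·
· · · · · · ♙ ·
♙ ♙ ♙ ♙ ♙ · · ♙
♖ ♘ ♗ ♕ ♔ ♗ ♘ ♖


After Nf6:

♜ ♞ ♝ ♛ ♚ ♝ · ♜
♟ ♟ ♟ ♟ ♟ ♟ ♟ ·
· · · · · ♞ · ·
· · · · · · · ♟
· · · · · ♙ · ·
· · · · · · ♙ ·
♙ ♙ ♙ ♙ ♙ · · ♙
♖ ♘ ♗ ♕ ♔ ♗ ♘ ♖


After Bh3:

♜ ♞ ♝ ♛ ♚ ♝ · ♜
♟ ♟ ♟ ♟ ♟ ♟ ♟ ·
· · · · · ♞ · ·
· · · · · · · ♟
· · · · · ♙ · ·
· · · · · · ♙ ♗
♙ ♙ ♙ ♙ ♙ · · ♙
♖ ♘ ♗ ♕ ♔ · ♘ ♖


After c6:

♜ ♞ ♝ ♛ ♚ ♝ · ♜
♟ ♟ · ♟ ♟ ♟ ♟ ·
· · ♟ · · ♞ · ·
· · · · · · · ♟
· · · · · ♙ · ·
· · · · · · ♙ ♗
♙ ♙ ♙ ♙ ♙ · · ♙
♖ ♘ ♗ ♕ ♔ · ♘ ♖


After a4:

♜ ♞ ♝ ♛ ♚ ♝ · ♜
♟ ♟ · ♟ ♟ ♟ ♟ ·
· · ♟ · · ♞ · ·
· · · · · · · ♟
♙ · · · · ♙ · ·
· · · · · · ♙ ♗
· ♙ ♙ ♙ ♙ · · ♙
♖ ♘ ♗ ♕ ♔ · ♘ ♖


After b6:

♜ ♞ ♝ ♛ ♚ ♝ · ♜
♟ · · ♟ ♟ ♟ ♟ ·
· ♟ ♟ · · ♞ · ·
· · · · · · · ♟
♙ · · · · ♙ · ·
· · · · · · ♙ ♗
· ♙ ♙ ♙ ♙ · · ♙
♖ ♘ ♗ ♕ ♔ · ♘ ♖



  a b c d e f g h
  ─────────────────
8│♜ ♞ ♝ ♛ ♚ ♝ · ♜│8
7│♟ · · ♟ ♟ ♟ ♟ ·│7
6│· ♟ ♟ · · ♞ · ·│6
5│· · · · · · · ♟│5
4│♙ · · · · ♙ · ·│4
3│· · · · · · ♙ ♗│3
2│· ♙ ♙ ♙ ♙ · · ♙│2
1│♖ ♘ ♗ ♕ ♔ · ♘ ♖│1
  ─────────────────
  a b c d e f g h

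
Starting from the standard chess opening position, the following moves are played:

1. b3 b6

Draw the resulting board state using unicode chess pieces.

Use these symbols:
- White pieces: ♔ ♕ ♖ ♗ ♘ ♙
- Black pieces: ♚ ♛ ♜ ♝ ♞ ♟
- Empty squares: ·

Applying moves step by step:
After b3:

♜ ♞ ♝ ♛ ♚ ♝ ♞ ♜
♟ ♟ ♟ ♟ ♟ ♟ ♟ ♟
· · · · · · · ·
· · · · · · · ·
· · · · · · · ·
· ♙ · · · · · ·
♙ · ♙ ♙ ♙ ♙ ♙ ♙
♖ ♘ ♗ ♕ ♔ ♗ ♘ ♖


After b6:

♜ ♞ ♝ ♛ ♚ ♝ ♞ ♜
♟ · ♟ ♟ ♟ ♟ ♟ ♟
· ♟ · · · · · ·
· · · · · · · ·
· · · · · · · ·
· ♙ · · · · · ·
♙ · ♙ ♙ ♙ ♙ ♙ ♙
♖ ♘ ♗ ♕ ♔ ♗ ♘ ♖



  a b c d e f g h
  ─────────────────
8│♜ ♞ ♝ ♛ ♚ ♝ ♞ ♜│8
7│♟ · ♟ ♟ ♟ ♟ ♟ ♟│7
6│· ♟ · · · · · ·│6
5│· · · · · · · ·│5
4│· · · · · · · ·│4
3│· ♙ · · · · · ·│3
2│♙ · ♙ ♙ ♙ ♙ ♙ ♙│2
1│♖ ♘ ♗ ♕ ♔ ♗ ♘ ♖│1
  ─────────────────
  a b c d e f g h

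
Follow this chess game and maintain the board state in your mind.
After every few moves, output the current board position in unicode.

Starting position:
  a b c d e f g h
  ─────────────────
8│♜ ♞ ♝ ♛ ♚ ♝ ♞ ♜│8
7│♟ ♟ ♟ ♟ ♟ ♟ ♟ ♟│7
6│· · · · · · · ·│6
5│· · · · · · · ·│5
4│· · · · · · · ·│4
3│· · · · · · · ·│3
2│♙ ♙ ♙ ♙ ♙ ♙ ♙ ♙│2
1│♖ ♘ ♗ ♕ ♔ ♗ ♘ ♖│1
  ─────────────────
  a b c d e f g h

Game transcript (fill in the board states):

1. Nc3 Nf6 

  a b c d e f g h
  ─────────────────
8│♜ ♞ ♝ ♛ ♚ ♝ · ♜│8
7│♟ ♟ ♟ ♟ ♟ ♟ ♟ ♟│7
6│· · · · · ♞ · ·│6
5│· · · · · · · ·│5
4│· · · · · · · ·│4
3│· · ♘ · · · · ·│3
2│♙ ♙ ♙ ♙ ♙ ♙ ♙ ♙│2
1│♖ · ♗ ♕ ♔ ♗ ♘ ♖│1
  ─────────────────
  a b c d e f g h

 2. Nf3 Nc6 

  a b c d e f g h
  ─────────────────
8│♜ · ♝ ♛ ♚ ♝ · ♜│8
7│♟ ♟ ♟ ♟ ♟ ♟ ♟ ♟│7
6│· · ♞ · · ♞ · ·│6
5│· · · · · · · ·│5
4│· · · · · · · ·│4
3│· · ♘ · · ♘ · ·│3
2│♙ ♙ ♙ ♙ ♙ ♙ ♙ ♙│2
1│♖ · ♗ ♕ ♔ ♗ · ♖│1
  ─────────────────
  a b c d e f g h

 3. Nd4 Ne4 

  a b c d e f g h
  ─────────────────
8│♜ · ♝ ♛ ♚ ♝ · ♜│8
7│♟ ♟ ♟ ♟ ♟ ♟ ♟ ♟│7
6│· · ♞ · · · · ·│6
5│· · · · · · · ·│5
4│· · · ♘ ♞ · · ·│4
3│· · ♘ · · · · ·│3
2│♙ ♙ ♙ ♙ ♙ ♙ ♙ ♙│2
1│♖ · ♗ ♕ ♔ ♗ · ♖│1
  ─────────────────
  a b c d e f g h

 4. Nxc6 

  a b c d e f g h
  ─────────────────
8│♜ · ♝ ♛ ♚ ♝ · ♜│8
7│♟ ♟ ♟ ♟ ♟ ♟ ♟ ♟│7
6│· · ♘ · · · · ·│6
5│· · · · · · · ·│5
4│· · · · ♞ · · ·│4
3│· · ♘ · · · · ·│3
2│♙ ♙ ♙ ♙ ♙ ♙ ♙ ♙│2
1│♖ · ♗ ♕ ♔ ♗ · ♖│1
  ─────────────────
  a b c d e f g h


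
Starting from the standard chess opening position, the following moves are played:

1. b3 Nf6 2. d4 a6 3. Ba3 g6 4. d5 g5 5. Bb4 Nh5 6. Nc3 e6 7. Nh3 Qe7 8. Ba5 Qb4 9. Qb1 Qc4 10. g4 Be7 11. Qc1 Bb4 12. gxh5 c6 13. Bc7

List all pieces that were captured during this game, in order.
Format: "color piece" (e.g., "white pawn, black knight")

Tracking captures:
  gxh5: captured black knight

black knight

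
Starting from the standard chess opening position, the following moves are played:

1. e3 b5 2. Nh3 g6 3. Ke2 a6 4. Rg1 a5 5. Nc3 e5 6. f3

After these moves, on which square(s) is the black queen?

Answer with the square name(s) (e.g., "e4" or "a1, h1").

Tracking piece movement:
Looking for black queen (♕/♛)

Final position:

  a b c d e f g h
  ─────────────────
8│♜ ♞ ♝ ♛ ♚ ♝ ♞ ♜│8
7│· · ♟ ♟ · ♟ · ♟│7
6│· · · · · · ♟ ·│6
5│♟ ♟ · · ♟ · · ·│5
4│· · · · · · · ·│4
3│· · ♘ · ♙ ♙ · ♘│3
2│♙ ♙ ♙ ♙ ♔ · ♙ ♙│2
1│♖ · ♗ ♕ · ♗ ♖ ·│1
  ─────────────────
  a b c d e f g h


d8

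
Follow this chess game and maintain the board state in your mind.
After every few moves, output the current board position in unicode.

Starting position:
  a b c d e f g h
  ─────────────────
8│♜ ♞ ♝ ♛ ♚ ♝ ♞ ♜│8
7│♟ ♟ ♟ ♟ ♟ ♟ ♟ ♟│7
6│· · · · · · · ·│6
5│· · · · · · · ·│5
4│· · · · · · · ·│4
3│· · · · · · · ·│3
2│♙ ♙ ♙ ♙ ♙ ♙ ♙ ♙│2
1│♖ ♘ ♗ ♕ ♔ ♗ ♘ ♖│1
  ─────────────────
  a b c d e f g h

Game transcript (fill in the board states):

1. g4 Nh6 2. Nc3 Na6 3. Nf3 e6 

  a b c d e f g h
  ─────────────────
8│♜ · ♝ ♛ ♚ ♝ · ♜│8
7│♟ ♟ ♟ ♟ · ♟ ♟ ♟│7
6│♞ · · · ♟ · · ♞│6
5│· · · · · · · ·│5
4│· · · · · · ♙ ·│4
3│· · ♘ · · ♘ · ·│3
2│♙ ♙ ♙ ♙ ♙ ♙ · ♙│2
1│♖ · ♗ ♕ ♔ ♗ · ♖│1
  ─────────────────
  a b c d e f g h

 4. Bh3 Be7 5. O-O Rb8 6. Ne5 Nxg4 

  a b c d e f g h
  ─────────────────
8│· ♜ ♝ ♛ ♚ · · ♜│8
7│♟ ♟ ♟ ♟ ♝ ♟ ♟ ♟│7
6│♞ · · · ♟ · · ·│6
5│· · · · ♘ · · ·│5
4│· · · · · · ♞ ·│4
3│· · ♘ · · · · ♗│3
2│♙ ♙ ♙ ♙ ♙ ♙ · ♙│2
1│♖ · ♗ ♕ · ♖ ♔ ·│1
  ─────────────────
  a b c d e f g h

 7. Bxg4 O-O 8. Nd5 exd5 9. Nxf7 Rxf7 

  a b c d e f g h
  ─────────────────
8│· ♜ ♝ ♛ · · ♚ ·│8
7│♟ ♟ ♟ ♟ ♝ ♜ ♟ ♟│7
6│♞ · · · · · · ·│6
5│· · · ♟ · · · ·│5
4│· · · · · · ♗ ·│4
3│· · · · · · · ·│3
2│♙ ♙ ♙ ♙ ♙ ♙ · ♙│2
1│♖ · ♗ ♕ · ♖ ♔ ·│1
  ─────────────────
  a b c d e f g h

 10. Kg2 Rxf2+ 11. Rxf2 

  a b c d e f g h
  ─────────────────
8│· ♜ ♝ ♛ · · ♚ ·│8
7│♟ ♟ ♟ ♟ ♝ · ♟ ♟│7
6│♞ · · · · · · ·│6
5│· · · ♟ · · · ·│5
4│· · · · · · ♗ ·│4
3│· · · · · · · ·│3
2│♙ ♙ ♙ ♙ ♙ ♖ ♔ ♙│2
1│♖ · ♗ ♕ · · · ·│1
  ─────────────────
  a b c d e f g h


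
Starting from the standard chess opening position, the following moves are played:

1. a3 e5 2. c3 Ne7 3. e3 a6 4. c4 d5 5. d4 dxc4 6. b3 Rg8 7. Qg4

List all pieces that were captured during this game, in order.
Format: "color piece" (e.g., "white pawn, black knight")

Tracking captures:
  dxc4: captured white pawn

white pawn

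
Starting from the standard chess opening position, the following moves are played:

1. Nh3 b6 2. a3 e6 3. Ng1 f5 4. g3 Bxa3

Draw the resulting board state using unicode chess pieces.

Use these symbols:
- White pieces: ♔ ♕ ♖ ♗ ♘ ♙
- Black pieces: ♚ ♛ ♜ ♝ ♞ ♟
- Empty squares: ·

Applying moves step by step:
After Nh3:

♜ ♞ ♝ ♛ ♚ ♝ ♞ ♜
♟ ♟ ♟ ♟ ♟ ♟ ♟ ♟
· · · · · · · ·
· · · · · · · ·
· · · · · · · ·
· · · · · · · ♘
♙ ♙ ♙ ♙ ♙ ♙ ♙ ♙
♖ ♘ ♗ ♕ ♔ ♗ · ♖


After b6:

♜ ♞ ♝ ♛ ♚ ♝ ♞ ♜
♟ · ♟ ♟ ♟ ♟ ♟ ♟
· ♟ · · · · · ·
· · · · · · · ·
· · · · · · · ·
· · · · · · · ♘
♙ ♙ ♙ ♙ ♙ ♙ ♙ ♙
♖ ♘ ♗ ♕ ♔ ♗ · ♖


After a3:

♜ ♞ ♝ ♛ ♚ ♝ ♞ ♜
♟ · ♟ ♟ ♟ ♟ ♟ ♟
· ♟ · · · · · ·
· · · · · · · ·
· · · · · · · ·
♙ · · · · · · ♘
· ♙ ♙ ♙ ♙ ♙ ♙ ♙
♖ ♘ ♗ ♕ ♔ ♗ · ♖


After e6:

♜ ♞ ♝ ♛ ♚ ♝ ♞ ♜
♟ · ♟ ♟ · ♟ ♟ ♟
· ♟ · · ♟ · · ·
· · · · · · · ·
· · · · · · · ·
♙ · · · · · · ♘
· ♙ ♙ ♙ ♙ ♙ ♙ ♙
♖ ♘ ♗ ♕ ♔ ♗ · ♖


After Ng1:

♜ ♞ ♝ ♛ ♚ ♝ ♞ ♜
♟ · ♟ ♟ · ♟ ♟ ♟
· ♟ · · ♟ · · ·
· · · · · · · ·
· · · · · · · ·
♙ · · · · · · ·
· ♙ ♙ ♙ ♙ ♙ ♙ ♙
♖ ♘ ♗ ♕ ♔ ♗ ♘ ♖


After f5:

♜ ♞ ♝ ♛ ♚ ♝ ♞ ♜
♟ · ♟ ♟ · · ♟ ♟
· ♟ · · ♟ · · ·
· · · · · ♟ · ·
· · · · · · · ·
♙ · · · · · · ·
· ♙ ♙ ♙ ♙ ♙ ♙ ♙
♖ ♘ ♗ ♕ ♔ ♗ ♘ ♖


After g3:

♜ ♞ ♝ ♛ ♚ ♝ ♞ ♜
♟ · ♟ ♟ · · ♟ ♟
· ♟ · · ♟ · · ·
· · · · · ♟ · ·
· · · · · · · ·
♙ · · · · · ♙ ·
· ♙ ♙ ♙ ♙ ♙ · ♙
♖ ♘ ♗ ♕ ♔ ♗ ♘ ♖


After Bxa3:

♜ ♞ ♝ ♛ ♚ · ♞ ♜
♟ · ♟ ♟ · · ♟ ♟
· ♟ · · ♟ · · ·
· · · · · ♟ · ·
· · · · · · · ·
♝ · · · · · ♙ ·
· ♙ ♙ ♙ ♙ ♙ · ♙
♖ ♘ ♗ ♕ ♔ ♗ ♘ ♖



  a b c d e f g h
  ─────────────────
8│♜ ♞ ♝ ♛ ♚ · ♞ ♜│8
7│♟ · ♟ ♟ · · ♟ ♟│7
6│· ♟ · · ♟ · · ·│6
5│· · · · · ♟ · ·│5
4│· · · · · · · ·│4
3│♝ · · · · · ♙ ·│3
2│· ♙ ♙ ♙ ♙ ♙ · ♙│2
1│♖ ♘ ♗ ♕ ♔ ♗ ♘ ♖│1
  ─────────────────
  a b c d e f g h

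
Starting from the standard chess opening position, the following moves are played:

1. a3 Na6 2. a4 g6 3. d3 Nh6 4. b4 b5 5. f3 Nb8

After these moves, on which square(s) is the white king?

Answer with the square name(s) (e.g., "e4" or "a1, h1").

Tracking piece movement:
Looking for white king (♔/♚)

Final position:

  a b c d e f g h
  ─────────────────
8│♜ ♞ ♝ ♛ ♚ ♝ · ♜│8
7│♟ · ♟ ♟ ♟ ♟ · ♟│7
6│· · · · · · ♟ ♞│6
5│· ♟ · · · · · ·│5
4│♙ ♙ · · · · · ·│4
3│· · · ♙ · ♙ · ·│3
2│· · ♙ · ♙ · ♙ ♙│2
1│♖ ♘ ♗ ♕ ♔ ♗ ♘ ♖│1
  ─────────────────
  a b c d e f g h


e1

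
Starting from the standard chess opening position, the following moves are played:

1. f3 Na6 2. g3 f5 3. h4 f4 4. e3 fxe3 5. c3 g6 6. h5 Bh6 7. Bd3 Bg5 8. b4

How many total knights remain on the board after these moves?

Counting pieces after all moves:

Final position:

  a b c d e f g h
  ─────────────────
8│♜ · ♝ ♛ ♚ · ♞ ♜│8
7│♟ ♟ ♟ ♟ ♟ · · ♟│7
6│♞ · · · · · ♟ ·│6
5│· · · · · · ♝ ♙│5
4│· ♙ · · · · · ·│4
3│· · ♙ ♗ ♟ ♙ ♙ ·│3
2│♙ · · ♙ · · · ·│2
1│♖ ♘ ♗ ♕ ♔ · ♘ ♖│1
  ─────────────────
  a b c d e f g h


4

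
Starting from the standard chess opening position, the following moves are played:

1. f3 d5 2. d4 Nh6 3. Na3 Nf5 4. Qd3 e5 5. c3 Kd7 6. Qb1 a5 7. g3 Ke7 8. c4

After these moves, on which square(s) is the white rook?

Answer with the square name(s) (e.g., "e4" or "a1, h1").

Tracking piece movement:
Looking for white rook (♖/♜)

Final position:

  a b c d e f g h
  ─────────────────
8│♜ ♞ ♝ ♛ · ♝ · ♜│8
7│· ♟ ♟ · ♚ ♟ ♟ ♟│7
6│· · · · · · · ·│6
5│♟ · · ♟ ♟ ♞ · ·│5
4│· · ♙ ♙ · · · ·│4
3│♘ · · · · ♙ ♙ ·│3
2│♙ ♙ · · ♙ · · ♙│2
1│♖ ♕ ♗ · ♔ ♗ ♘ ♖│1
  ─────────────────
  a b c d e f g h


a1, h1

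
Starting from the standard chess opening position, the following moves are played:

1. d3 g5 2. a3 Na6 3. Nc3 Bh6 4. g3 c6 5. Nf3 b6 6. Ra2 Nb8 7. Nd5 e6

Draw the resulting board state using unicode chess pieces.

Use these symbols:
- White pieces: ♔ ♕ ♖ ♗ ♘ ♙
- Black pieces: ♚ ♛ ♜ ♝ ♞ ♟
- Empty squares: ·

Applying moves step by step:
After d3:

♜ ♞ ♝ ♛ ♚ ♝ ♞ ♜
♟ ♟ ♟ ♟ ♟ ♟ ♟ ♟
· · · · · · · ·
· · · · · · · ·
· · · · · · · ·
· · · ♙ · · · ·
♙ ♙ ♙ · ♙ ♙ ♙ ♙
♖ ♘ ♗ ♕ ♔ ♗ ♘ ♖


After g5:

♜ ♞ ♝ ♛ ♚ ♝ ♞ ♜
♟ ♟ ♟ ♟ ♟ ♟ · ♟
· · · · · · · ·
· · · · · · ♟ ·
· · · · · · · ·
· · · ♙ · · · ·
♙ ♙ ♙ · ♙ ♙ ♙ ♙
♖ ♘ ♗ ♕ ♔ ♗ ♘ ♖


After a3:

♜ ♞ ♝ ♛ ♚ ♝ ♞ ♜
♟ ♟ ♟ ♟ ♟ ♟ · ♟
· · · · · · · ·
· · · · · · ♟ ·
· · · · · · · ·
♙ · · ♙ · · · ·
· ♙ ♙ · ♙ ♙ ♙ ♙
♖ ♘ ♗ ♕ ♔ ♗ ♘ ♖


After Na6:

♜ · ♝ ♛ ♚ ♝ ♞ ♜
♟ ♟ ♟ ♟ ♟ ♟ · ♟
♞ · · · · · · ·
· · · · · · ♟ ·
· · · · · · · ·
♙ · · ♙ · · · ·
· ♙ ♙ · ♙ ♙ ♙ ♙
♖ ♘ ♗ ♕ ♔ ♗ ♘ ♖


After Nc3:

♜ · ♝ ♛ ♚ ♝ ♞ ♜
♟ ♟ ♟ ♟ ♟ ♟ · ♟
♞ · · · · · · ·
· · · · · · ♟ ·
· · · · · · · ·
♙ · ♘ ♙ · · · ·
· ♙ ♙ · ♙ ♙ ♙ ♙
♖ · ♗ ♕ ♔ ♗ ♘ ♖


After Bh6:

♜ · ♝ ♛ ♚ · ♞ ♜
♟ ♟ ♟ ♟ ♟ ♟ · ♟
♞ · · · · · · ♝
· · · · · · ♟ ·
· · · · · · · ·
♙ · ♘ ♙ · · · ·
· ♙ ♙ · ♙ ♙ ♙ ♙
♖ · ♗ ♕ ♔ ♗ ♘ ♖


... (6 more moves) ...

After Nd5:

♜ ♞ ♝ ♛ ♚ · ♞ ♜
♟ · · ♟ ♟ ♟ · ♟
· ♟ ♟ · · · · ♝
· · · ♘ · · ♟ ·
· · · · · · · ·
♙ · · ♙ · ♘ ♙ ·
♖ ♙ ♙ · ♙ ♙ · ♙
· · ♗ ♕ ♔ ♗ · ♖


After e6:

♜ ♞ ♝ ♛ ♚ · ♞ ♜
♟ · · ♟ · ♟ · ♟
· ♟ ♟ · ♟ · · ♝
· · · ♘ · · ♟ ·
· · · · · · · ·
♙ · · ♙ · ♘ ♙ ·
♖ ♙ ♙ · ♙ ♙ · ♙
· · ♗ ♕ ♔ ♗ · ♖



  a b c d e f g h
  ─────────────────
8│♜ ♞ ♝ ♛ ♚ · ♞ ♜│8
7│♟ · · ♟ · ♟ · ♟│7
6│· ♟ ♟ · ♟ · · ♝│6
5│· · · ♘ · · ♟ ·│5
4│· · · · · · · ·│4
3│♙ · · ♙ · ♘ ♙ ·│3
2│♖ ♙ ♙ · ♙ ♙ · ♙│2
1│· · ♗ ♕ ♔ ♗ · ♖│1
  ─────────────────
  a b c d e f g h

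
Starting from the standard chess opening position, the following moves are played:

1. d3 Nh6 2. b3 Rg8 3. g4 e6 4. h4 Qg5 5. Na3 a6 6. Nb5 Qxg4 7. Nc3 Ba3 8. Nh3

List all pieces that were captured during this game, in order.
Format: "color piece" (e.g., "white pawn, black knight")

Tracking captures:
  Qxg4: captured white pawn

white pawn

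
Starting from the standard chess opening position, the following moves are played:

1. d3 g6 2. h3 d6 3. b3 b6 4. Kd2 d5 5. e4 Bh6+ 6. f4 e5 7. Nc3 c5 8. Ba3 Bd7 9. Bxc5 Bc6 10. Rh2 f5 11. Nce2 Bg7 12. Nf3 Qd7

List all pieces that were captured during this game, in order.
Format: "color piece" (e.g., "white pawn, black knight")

Tracking captures:
  Bxc5: captured black pawn

black pawn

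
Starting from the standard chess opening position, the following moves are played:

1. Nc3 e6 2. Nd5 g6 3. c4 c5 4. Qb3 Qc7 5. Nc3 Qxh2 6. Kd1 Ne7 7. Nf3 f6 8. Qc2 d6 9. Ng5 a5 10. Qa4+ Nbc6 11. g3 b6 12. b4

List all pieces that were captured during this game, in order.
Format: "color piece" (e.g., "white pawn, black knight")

Tracking captures:
  Qxh2: captured white pawn

white pawn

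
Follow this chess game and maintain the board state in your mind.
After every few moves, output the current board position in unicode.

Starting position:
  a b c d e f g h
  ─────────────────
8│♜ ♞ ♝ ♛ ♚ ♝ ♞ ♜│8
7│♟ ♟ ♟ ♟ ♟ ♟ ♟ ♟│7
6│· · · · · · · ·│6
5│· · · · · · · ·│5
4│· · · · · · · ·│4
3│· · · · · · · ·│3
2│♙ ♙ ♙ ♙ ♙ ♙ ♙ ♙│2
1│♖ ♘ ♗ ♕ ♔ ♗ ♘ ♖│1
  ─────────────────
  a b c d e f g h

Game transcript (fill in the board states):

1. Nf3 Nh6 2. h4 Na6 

  a b c d e f g h
  ─────────────────
8│♜ · ♝ ♛ ♚ ♝ · ♜│8
7│♟ ♟ ♟ ♟ ♟ ♟ ♟ ♟│7
6│♞ · · · · · · ♞│6
5│· · · · · · · ·│5
4│· · · · · · · ♙│4
3│· · · · · ♘ · ·│3
2│♙ ♙ ♙ ♙ ♙ ♙ ♙ ·│2
1│♖ ♘ ♗ ♕ ♔ ♗ · ♖│1
  ─────────────────
  a b c d e f g h

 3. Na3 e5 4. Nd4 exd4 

  a b c d e f g h
  ─────────────────
8│♜ · ♝ ♛ ♚ ♝ · ♜│8
7│♟ ♟ ♟ ♟ · ♟ ♟ ♟│7
6│♞ · · · · · · ♞│6
5│· · · · · · · ·│5
4│· · · ♟ · · · ♙│4
3│♘ · · · · · · ·│3
2│♙ ♙ ♙ ♙ ♙ ♙ ♙ ·│2
1│♖ · ♗ ♕ ♔ ♗ · ♖│1
  ─────────────────
  a b c d e f g h

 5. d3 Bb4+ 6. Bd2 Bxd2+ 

  a b c d e f g h
  ─────────────────
8│♜ · ♝ ♛ ♚ · · ♜│8
7│♟ ♟ ♟ ♟ · ♟ ♟ ♟│7
6│♞ · · · · · · ♞│6
5│· · · · · · · ·│5
4│· · · ♟ · · · ♙│4
3│♘ · · ♙ · · · ·│3
2│♙ ♙ ♙ ♝ ♙ ♙ ♙ ·│2
1│♖ · · ♕ ♔ ♗ · ♖│1
  ─────────────────
  a b c d e f g h

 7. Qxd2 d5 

  a b c d e f g h
  ─────────────────
8│♜ · ♝ ♛ ♚ · · ♜│8
7│♟ ♟ ♟ · · ♟ ♟ ♟│7
6│♞ · · · · · · ♞│6
5│· · · ♟ · · · ·│5
4│· · · ♟ · · · ♙│4
3│♘ · · ♙ · · · ·│3
2│♙ ♙ ♙ ♕ ♙ ♙ ♙ ·│2
1│♖ · · · ♔ ♗ · ♖│1
  ─────────────────
  a b c d e f g h


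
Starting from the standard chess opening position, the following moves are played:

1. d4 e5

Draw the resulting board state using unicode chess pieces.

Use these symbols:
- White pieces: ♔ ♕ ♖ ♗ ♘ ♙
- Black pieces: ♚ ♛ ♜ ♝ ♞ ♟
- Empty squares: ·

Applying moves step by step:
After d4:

♜ ♞ ♝ ♛ ♚ ♝ ♞ ♜
♟ ♟ ♟ ♟ ♟ ♟ ♟ ♟
· · · · · · · ·
· · · · · · · ·
· · · ♙ · · · ·
· · · · · · · ·
♙ ♙ ♙ · ♙ ♙ ♙ ♙
♖ ♘ ♗ ♕ ♔ ♗ ♘ ♖


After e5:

♜ ♞ ♝ ♛ ♚ ♝ ♞ ♜
♟ ♟ ♟ ♟ · ♟ ♟ ♟
· · · · · · · ·
· · · · ♟ · · ·
· · · ♙ · · · ·
· · · · · · · ·
♙ ♙ ♙ · ♙ ♙ ♙ ♙
♖ ♘ ♗ ♕ ♔ ♗ ♘ ♖



  a b c d e f g h
  ─────────────────
8│♜ ♞ ♝ ♛ ♚ ♝ ♞ ♜│8
7│♟ ♟ ♟ ♟ · ♟ ♟ ♟│7
6│· · · · · · · ·│6
5│· · · · ♟ · · ·│5
4│· · · ♙ · · · ·│4
3│· · · · · · · ·│3
2│♙ ♙ ♙ · ♙ ♙ ♙ ♙│2
1│♖ ♘ ♗ ♕ ♔ ♗ ♘ ♖│1
  ─────────────────
  a b c d e f g h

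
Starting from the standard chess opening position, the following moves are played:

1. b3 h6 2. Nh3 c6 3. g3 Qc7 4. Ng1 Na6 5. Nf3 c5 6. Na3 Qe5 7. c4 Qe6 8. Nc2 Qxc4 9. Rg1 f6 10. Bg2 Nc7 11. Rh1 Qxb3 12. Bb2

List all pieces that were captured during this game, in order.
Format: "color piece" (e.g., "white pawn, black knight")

Tracking captures:
  Qxc4: captured white pawn
  Qxb3: captured white pawn

white pawn, white pawn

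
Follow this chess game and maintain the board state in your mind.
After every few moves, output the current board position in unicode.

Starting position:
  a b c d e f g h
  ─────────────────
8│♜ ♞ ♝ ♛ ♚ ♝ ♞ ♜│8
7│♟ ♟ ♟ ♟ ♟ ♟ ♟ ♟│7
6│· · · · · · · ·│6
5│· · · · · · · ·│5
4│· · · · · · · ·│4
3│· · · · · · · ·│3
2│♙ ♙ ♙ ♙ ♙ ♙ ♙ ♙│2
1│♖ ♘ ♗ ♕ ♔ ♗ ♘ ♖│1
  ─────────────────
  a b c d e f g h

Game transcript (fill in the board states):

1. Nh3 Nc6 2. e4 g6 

  a b c d e f g h
  ─────────────────
8│♜ · ♝ ♛ ♚ ♝ ♞ ♜│8
7│♟ ♟ ♟ ♟ ♟ ♟ · ♟│7
6│· · ♞ · · · ♟ ·│6
5│· · · · · · · ·│5
4│· · · · ♙ · · ·│4
3│· · · · · · · ♘│3
2│♙ ♙ ♙ ♙ · ♙ ♙ ♙│2
1│♖ ♘ ♗ ♕ ♔ ♗ · ♖│1
  ─────────────────
  a b c d e f g h

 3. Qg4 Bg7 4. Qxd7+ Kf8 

  a b c d e f g h
  ─────────────────
8│♜ · ♝ ♛ · ♚ ♞ ♜│8
7│♟ ♟ ♟ ♕ ♟ ♟ ♝ ♟│7
6│· · ♞ · · · ♟ ·│6
5│· · · · · · · ·│5
4│· · · · ♙ · · ·│4
3│· · · · · · · ♘│3
2│♙ ♙ ♙ ♙ · ♙ ♙ ♙│2
1│♖ ♘ ♗ · ♔ ♗ · ♖│1
  ─────────────────
  a b c d e f g h

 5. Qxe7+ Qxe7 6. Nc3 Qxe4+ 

  a b c d e f g h
  ─────────────────
8│♜ · ♝ · · ♚ ♞ ♜│8
7│♟ ♟ ♟ · · ♟ ♝ ♟│7
6│· · ♞ · · · ♟ ·│6
5│· · · · · · · ·│5
4│· · · · ♛ · · ·│4
3│· · ♘ · · · · ♘│3
2│♙ ♙ ♙ ♙ · ♙ ♙ ♙│2
1│♖ · ♗ · ♔ ♗ · ♖│1
  ─────────────────
  a b c d e f g h

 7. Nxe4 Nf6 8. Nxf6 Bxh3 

  a b c d e f g h
  ─────────────────
8│♜ · · · · ♚ · ♜│8
7│♟ ♟ ♟ · · ♟ ♝ ♟│7
6│· · ♞ · · ♘ ♟ ·│6
5│· · · · · · · ·│5
4│· · · · · · · ·│4
3│· · · · · · · ♝│3
2│♙ ♙ ♙ ♙ · ♙ ♙ ♙│2
1│♖ · ♗ · ♔ ♗ · ♖│1
  ─────────────────
  a b c d e f g h

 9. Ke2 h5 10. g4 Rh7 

  a b c d e f g h
  ─────────────────
8│♜ · · · · ♚ · ·│8
7│♟ ♟ ♟ · · ♟ ♝ ♜│7
6│· · ♞ · · ♘ ♟ ·│6
5│· · · · · · · ♟│5
4│· · · · · · ♙ ·│4
3│· · · · · · · ♝│3
2│♙ ♙ ♙ ♙ ♔ ♙ · ♙│2
1│♖ · ♗ · · ♗ · ♖│1
  ─────────────────
  a b c d e f g h

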